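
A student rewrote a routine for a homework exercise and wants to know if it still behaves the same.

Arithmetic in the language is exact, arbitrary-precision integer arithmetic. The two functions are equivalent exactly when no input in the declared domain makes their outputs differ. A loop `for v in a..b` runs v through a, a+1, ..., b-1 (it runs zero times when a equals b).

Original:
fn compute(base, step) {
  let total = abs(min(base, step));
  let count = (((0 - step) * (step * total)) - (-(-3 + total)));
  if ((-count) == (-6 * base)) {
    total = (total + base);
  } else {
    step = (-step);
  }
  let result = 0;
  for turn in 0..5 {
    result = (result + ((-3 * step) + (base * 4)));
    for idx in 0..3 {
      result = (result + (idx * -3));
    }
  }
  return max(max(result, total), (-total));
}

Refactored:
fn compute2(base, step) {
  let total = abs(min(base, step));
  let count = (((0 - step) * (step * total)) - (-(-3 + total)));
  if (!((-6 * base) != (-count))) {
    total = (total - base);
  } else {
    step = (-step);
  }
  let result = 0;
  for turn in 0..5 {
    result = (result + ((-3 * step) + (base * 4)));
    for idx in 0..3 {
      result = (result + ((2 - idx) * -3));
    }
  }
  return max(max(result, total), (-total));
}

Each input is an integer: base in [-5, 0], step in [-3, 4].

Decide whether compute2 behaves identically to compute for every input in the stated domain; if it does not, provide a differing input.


base=-1, step=2 yields 0 from compute but 2 from compute2.
verdict: not equivalent; witness: base=-1, step=2


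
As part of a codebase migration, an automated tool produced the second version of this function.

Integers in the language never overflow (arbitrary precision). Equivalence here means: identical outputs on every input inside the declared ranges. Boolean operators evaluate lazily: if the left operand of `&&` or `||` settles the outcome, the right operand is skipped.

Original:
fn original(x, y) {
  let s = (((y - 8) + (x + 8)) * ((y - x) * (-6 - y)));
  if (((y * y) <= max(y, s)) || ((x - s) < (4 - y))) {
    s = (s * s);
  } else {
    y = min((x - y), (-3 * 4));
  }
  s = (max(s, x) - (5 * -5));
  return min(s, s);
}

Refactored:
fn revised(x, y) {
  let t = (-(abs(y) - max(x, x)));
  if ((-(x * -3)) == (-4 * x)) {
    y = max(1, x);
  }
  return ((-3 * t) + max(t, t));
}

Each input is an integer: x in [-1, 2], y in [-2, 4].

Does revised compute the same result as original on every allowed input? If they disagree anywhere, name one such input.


Take x=-1, y=-2.
original: s := -12 | (((y * y) <= max(y, s)) || ((x - s) < (4 - y))): false | y := -12 | s := 24 | result 24
revised: t := -3 | ((-(x * -3)) == (-4 * x)): false | result 6
24 vs 6 — the two versions disagree here.
verdict: not equivalent; witness: x=-1, y=-2


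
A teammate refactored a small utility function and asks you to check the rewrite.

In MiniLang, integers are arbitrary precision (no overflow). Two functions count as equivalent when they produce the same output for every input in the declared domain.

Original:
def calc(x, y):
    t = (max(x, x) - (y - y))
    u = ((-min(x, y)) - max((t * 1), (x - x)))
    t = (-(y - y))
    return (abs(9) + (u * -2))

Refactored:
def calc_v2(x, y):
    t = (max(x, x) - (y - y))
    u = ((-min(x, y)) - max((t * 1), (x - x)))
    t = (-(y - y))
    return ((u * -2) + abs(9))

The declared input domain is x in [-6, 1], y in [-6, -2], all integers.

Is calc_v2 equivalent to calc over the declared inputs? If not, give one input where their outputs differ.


Differences: same computation, different form — yet all 40 inputs agree.
verdict: equivalent


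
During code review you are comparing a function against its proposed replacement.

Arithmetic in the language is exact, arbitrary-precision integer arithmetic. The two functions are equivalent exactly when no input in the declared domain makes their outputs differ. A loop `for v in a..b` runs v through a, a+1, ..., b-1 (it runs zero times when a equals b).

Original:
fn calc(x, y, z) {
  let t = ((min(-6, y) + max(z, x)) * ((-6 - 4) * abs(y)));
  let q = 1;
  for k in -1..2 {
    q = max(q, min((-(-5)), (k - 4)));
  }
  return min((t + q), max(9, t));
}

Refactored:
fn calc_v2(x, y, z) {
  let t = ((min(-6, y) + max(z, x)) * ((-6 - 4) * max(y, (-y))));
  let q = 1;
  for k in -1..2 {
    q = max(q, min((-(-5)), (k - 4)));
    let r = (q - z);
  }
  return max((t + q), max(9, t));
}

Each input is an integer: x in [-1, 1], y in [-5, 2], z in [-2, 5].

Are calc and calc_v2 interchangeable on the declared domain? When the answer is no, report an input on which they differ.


x=-1, y=-5, z=-2 yields 350 from calc but 351 from calc_v2.
verdict: not equivalent; witness: x=-1, y=-5, z=-2


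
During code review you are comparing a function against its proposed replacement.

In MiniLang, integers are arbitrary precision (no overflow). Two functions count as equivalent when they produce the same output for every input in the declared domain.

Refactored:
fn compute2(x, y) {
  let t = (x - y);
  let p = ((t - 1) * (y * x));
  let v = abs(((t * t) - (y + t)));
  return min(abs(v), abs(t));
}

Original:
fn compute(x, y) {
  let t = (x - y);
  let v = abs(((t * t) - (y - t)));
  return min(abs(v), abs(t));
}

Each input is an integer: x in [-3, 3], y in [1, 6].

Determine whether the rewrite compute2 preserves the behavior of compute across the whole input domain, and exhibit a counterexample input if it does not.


The rewrite breaks on x=-1, y=1, where the results are 1 and 2.
compute: t := -2 | v := 1 | result 1
compute2: t := -2 | p := 3 | v := 5 | result 2
verdict: not equivalent; witness: x=-1, y=1


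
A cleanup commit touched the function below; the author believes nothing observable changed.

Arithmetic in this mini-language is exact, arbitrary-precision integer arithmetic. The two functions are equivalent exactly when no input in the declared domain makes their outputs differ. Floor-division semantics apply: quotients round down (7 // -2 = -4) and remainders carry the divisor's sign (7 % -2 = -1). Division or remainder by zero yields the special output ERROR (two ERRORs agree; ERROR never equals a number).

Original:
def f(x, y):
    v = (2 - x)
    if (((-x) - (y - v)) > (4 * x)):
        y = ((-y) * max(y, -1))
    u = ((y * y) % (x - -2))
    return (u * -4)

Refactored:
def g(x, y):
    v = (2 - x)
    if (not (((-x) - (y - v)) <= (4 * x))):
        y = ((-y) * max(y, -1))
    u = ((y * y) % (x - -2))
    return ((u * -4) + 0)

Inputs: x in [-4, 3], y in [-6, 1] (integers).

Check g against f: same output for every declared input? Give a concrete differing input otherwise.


The two versions differ — the changes include comparison usage differs, and boolean connective usage differs, and constant usage differs, and arithmetic usage differs.
Spot check at x=0, y=-4 — f: v := 2 | (((-x) - (y - v)) > (4 * x)): true | y := -4 | u := 0 | result 0. g: v := 2 | (not (((-x) - (y - v)) <= (4 * x))): true | y := -4 | u := 0 | result 0. Both give 0.
Every one of the 64 inputs gives matching results.
verdict: equivalent


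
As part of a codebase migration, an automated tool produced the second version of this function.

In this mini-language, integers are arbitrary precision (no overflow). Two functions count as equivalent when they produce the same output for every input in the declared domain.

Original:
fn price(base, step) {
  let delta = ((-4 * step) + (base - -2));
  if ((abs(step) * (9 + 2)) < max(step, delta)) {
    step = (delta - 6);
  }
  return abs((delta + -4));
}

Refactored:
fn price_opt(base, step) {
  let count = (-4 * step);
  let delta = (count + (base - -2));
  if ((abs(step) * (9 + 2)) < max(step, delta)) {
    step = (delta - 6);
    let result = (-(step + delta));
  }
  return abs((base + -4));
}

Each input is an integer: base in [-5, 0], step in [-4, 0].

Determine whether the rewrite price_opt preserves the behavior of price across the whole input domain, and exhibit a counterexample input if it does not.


Consider the input base=-5, step=-3.
price: delta=9, then ((abs(step) * (9 + 2)) < max(step, delta)) is false, then returns 5
price_opt: count=12, then delta=9, then ((abs(step) * (9 + 2)) < max(step, delta)) is false, then returns 9
5 vs 9 — the two versions disagree here.
verdict: not equivalent; witness: base=-5, step=-3


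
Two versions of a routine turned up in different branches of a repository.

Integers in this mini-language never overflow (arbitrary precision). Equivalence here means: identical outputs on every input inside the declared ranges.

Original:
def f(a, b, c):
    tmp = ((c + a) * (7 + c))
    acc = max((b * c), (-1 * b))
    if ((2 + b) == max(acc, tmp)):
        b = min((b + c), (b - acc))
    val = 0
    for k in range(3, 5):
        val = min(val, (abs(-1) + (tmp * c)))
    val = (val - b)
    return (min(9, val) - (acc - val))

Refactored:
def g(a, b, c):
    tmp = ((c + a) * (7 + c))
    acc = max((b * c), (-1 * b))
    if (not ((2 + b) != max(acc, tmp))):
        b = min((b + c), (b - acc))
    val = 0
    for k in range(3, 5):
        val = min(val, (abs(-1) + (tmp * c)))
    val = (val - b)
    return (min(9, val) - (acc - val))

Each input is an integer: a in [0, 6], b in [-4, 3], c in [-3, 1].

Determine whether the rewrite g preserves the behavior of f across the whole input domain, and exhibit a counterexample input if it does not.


Equivalent — the differences include comparison usage differs; also boolean connective usage differs, yet no declared input distinguishes the two.
Tracing a=1, b=2, c=0: f: tmp becomes 7; next acc becomes 0; next ((2 + b) == max(acc, tmp)) evaluates to false; next val becomes 0; next at k=3:; next val becomes 0; next at k=4:; next val becomes 0; next val becomes -2; next final value -4 | g: tmp becomes 7; next acc becomes 0; next (not ((2 + b) != max(acc, tmp))) evaluates to false; next val becomes 0; next at k=3:; next val becomes 0; next at k=4:; next val becomes 0; next val becomes -2; next final value -4 — matching result -4.
Sweeping the whole domain (280 inputs) finds no disagreement.
verdict: equivalent


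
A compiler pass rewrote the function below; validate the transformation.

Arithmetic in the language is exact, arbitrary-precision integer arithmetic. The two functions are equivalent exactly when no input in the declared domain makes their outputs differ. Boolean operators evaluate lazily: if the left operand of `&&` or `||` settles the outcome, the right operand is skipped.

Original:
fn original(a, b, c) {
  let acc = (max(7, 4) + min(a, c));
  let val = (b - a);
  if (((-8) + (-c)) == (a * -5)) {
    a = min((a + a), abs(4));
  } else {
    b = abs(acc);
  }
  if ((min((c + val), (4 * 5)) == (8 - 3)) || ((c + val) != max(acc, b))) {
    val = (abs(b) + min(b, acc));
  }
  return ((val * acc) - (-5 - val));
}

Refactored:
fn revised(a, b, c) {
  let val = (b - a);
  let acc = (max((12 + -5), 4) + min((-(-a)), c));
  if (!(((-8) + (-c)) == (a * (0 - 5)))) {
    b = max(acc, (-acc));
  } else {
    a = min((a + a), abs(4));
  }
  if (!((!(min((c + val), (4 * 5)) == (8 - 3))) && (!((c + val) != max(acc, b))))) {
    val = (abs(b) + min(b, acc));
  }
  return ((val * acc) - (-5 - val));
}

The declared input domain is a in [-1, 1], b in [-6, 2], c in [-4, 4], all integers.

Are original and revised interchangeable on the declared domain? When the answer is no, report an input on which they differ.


Side by side, the visible changes include: min/max/abs usage differs, arithmetic usage differs, constant usage differs, boolean connective usage differs.
One worked example (a=0, b=1, c=4) — original: acc = 7; val = 1; (((-8) + (-c)) == (a * -5)) -> false; b = 7; ((min((c + val), (4 * 5)) == (8 - 3)) || ((c + val) != max(acc, b))) -> true; val = 14; return 117; revised: val = 1; acc = 7; (!(((-8) + (-c)) == (a * (0 - 5)))) -> true; b = 7; (!((!(min((c + val), (4 * 5)) == (8 - 3))) && (!((c + val) != max(acc, b))))) -> true; val = 14; return 117; agreement on 117.
Every one of the 243 inputs gives matching results.
verdict: equivalent


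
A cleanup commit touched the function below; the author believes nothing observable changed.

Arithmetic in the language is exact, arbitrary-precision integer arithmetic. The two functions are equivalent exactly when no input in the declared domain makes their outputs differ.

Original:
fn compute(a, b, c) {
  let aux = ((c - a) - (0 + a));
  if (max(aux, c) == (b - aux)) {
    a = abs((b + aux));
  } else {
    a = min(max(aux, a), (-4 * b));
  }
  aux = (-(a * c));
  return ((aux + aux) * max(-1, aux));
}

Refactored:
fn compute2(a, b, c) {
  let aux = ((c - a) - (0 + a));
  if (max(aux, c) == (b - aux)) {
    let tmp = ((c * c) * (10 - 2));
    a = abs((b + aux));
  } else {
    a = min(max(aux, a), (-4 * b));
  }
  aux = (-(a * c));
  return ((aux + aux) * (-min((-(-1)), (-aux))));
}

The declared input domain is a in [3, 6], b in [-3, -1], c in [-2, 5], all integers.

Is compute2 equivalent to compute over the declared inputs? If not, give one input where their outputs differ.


Among the additions is an assignment to `tmp` whose value nothing reads, and its value is discarded; all 96 inputs agree.
verdict: equivalent


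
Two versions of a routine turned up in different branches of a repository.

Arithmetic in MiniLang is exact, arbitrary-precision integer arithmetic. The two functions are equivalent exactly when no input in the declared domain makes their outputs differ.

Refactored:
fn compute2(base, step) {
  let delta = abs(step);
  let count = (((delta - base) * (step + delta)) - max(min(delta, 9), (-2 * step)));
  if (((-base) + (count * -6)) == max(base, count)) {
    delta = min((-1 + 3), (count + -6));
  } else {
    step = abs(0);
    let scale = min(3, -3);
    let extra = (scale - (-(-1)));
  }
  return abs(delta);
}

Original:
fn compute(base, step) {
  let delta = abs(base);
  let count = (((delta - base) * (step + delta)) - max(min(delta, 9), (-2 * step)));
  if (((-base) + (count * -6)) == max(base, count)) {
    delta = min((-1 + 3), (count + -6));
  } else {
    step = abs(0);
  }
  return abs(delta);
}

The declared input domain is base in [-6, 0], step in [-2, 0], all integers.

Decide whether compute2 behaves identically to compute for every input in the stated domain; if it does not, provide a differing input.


Evaluate both at base=-6, step=-2.
compute: delta becomes 6; next count becomes 42; next (((-base) + (count * -6)) == max(base, count)) evaluates to false; next step becomes 0; next final value 6
compute2: delta becomes 2; next count becomes -4; next (((-base) + (count * -6)) == max(base, count)) evaluates to false; next step becomes 0; next scale becomes -3; next extra becomes -4; next final value 2
6 and 2 differ, so these are not the same function on this domain.
verdict: not equivalent; witness: base=-6, step=-2


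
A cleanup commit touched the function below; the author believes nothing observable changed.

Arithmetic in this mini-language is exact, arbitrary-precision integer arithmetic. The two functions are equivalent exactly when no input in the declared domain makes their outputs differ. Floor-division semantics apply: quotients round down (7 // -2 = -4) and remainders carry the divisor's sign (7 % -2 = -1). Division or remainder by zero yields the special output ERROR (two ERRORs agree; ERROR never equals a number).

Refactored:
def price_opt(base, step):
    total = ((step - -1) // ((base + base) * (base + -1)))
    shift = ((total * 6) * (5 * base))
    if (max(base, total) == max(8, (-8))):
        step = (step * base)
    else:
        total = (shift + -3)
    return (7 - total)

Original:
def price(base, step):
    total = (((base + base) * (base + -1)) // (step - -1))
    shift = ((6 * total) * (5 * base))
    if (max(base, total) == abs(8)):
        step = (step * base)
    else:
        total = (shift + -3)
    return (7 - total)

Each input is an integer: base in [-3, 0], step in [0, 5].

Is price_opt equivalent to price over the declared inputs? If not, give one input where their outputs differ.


The rewrite breaks on base=-3, step=0, where the results are 2170 and 10.
price: total=24, then shift=-2160, then (max(base, total) == abs(8)) is false, then total=-2163, then returns 2170
price_opt: total=0, then shift=0, then (max(base, total) == max(8, (-8))) is false, then total=-3, then returns 10
verdict: not equivalent; witness: base=-3, step=0


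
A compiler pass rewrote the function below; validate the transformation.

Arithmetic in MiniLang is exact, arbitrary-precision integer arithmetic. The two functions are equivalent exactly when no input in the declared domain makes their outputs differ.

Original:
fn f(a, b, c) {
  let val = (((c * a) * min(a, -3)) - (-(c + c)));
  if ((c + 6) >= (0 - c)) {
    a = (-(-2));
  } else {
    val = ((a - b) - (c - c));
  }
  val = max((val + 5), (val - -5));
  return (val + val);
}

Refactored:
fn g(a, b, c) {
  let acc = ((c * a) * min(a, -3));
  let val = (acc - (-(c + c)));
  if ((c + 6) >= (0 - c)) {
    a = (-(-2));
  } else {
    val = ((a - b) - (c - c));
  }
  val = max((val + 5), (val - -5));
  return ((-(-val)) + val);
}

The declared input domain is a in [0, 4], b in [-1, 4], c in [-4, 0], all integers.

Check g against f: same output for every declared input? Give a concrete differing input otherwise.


Differences: statement counts differ, and local variable names differ — yet all 150 inputs agree.
verdict: equivalent


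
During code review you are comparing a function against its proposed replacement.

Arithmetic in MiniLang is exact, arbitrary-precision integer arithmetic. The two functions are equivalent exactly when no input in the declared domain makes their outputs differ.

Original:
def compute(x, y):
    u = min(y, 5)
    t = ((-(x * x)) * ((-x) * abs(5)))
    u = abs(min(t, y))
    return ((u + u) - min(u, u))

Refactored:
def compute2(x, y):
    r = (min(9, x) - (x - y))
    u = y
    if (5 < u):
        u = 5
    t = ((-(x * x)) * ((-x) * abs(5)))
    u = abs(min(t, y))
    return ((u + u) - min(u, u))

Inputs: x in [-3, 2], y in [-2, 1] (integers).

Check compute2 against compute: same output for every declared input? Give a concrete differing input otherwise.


Changes here: arithmetic usage differs; statement counts differ; local variable names differ; constant usage differs; comparison usage differs; branching structure differs; the full 24-point sweep finds no disagreement.
verdict: equivalent


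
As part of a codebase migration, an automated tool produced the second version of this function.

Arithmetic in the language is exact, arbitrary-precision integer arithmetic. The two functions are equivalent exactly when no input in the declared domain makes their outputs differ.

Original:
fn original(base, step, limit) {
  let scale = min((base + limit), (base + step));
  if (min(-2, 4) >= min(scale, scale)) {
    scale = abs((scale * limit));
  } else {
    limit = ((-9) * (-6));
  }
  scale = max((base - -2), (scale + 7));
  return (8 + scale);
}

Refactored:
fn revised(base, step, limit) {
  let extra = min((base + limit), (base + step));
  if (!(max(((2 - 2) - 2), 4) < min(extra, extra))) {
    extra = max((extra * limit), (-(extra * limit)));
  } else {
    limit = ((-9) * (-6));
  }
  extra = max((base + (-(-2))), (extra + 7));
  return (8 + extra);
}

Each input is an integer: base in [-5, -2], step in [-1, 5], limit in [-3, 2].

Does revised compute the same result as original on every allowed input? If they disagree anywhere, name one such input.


There is a counterexample at base=-3, step=2, limit=2: 14 on one side, 17 on the other.
original: scale=-1, then (min(-2, 4) >= min(scale, scale)) is false, then limit=54, then scale=6, then returns 14
revised: extra=-1, then (!(max(((2 - 2) - 2), 4) < min(extra, extra))) is true, then extra=2, then extra=9, then returns 17
verdict: not equivalent; witness: base=-3, step=2, limit=2


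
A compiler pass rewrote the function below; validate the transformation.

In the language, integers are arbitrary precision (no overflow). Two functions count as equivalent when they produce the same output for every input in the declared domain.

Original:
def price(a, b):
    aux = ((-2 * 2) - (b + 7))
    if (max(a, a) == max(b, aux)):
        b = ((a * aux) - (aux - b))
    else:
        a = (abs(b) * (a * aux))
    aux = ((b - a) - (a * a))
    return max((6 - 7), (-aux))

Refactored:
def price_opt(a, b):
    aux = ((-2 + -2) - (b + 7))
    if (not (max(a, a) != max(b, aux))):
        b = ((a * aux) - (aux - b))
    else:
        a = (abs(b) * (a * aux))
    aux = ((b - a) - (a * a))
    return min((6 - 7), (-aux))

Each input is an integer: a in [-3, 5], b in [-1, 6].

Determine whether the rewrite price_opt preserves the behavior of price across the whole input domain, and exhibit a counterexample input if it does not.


Not equivalent: a=-3, b=-1 separates them (931 vs -1).
price: aux=-10, then (max(a, a) == max(b, aux)) is false, then a=30, then aux=-931, then returns 931
price_opt: aux=-10, then (not (max(a, a) != max(b, aux))) is false, then a=30, then aux=-931, then returns -1
verdict: not equivalent; witness: a=-3, b=-1


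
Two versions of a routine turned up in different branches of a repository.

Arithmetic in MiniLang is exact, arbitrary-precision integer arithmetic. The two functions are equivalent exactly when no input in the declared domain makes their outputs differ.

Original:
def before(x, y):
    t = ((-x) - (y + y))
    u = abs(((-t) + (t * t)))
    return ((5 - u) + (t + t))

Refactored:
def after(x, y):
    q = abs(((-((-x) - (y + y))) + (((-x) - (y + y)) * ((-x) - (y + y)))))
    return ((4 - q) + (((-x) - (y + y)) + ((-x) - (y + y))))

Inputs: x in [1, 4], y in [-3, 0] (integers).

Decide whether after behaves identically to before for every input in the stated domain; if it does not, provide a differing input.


Not equivalent: x=1, y=-3 separates them (-5 vs -6).
before: t becomes 5; next u becomes 20; next final value -5
after: q becomes 20; next final value -6
verdict: not equivalent; witness: x=1, y=-3


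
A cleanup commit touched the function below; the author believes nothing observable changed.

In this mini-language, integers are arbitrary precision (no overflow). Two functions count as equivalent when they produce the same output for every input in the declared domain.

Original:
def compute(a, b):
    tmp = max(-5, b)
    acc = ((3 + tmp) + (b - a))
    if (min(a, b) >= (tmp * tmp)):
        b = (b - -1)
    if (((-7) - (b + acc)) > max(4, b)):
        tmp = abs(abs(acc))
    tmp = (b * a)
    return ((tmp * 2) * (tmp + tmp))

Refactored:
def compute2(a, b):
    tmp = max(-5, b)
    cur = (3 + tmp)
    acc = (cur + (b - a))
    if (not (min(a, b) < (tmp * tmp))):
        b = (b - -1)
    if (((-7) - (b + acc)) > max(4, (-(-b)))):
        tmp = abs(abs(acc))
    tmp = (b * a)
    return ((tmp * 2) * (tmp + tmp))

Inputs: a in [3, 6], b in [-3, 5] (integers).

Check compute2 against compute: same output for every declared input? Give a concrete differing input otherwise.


The two are interchangeable: comparison usage differs, and boolean connective usage differs, and statement counts differ, and local variable names differ, and every declared input agrees.
As a probe, take a=3, b=-3: compute runs tmp = -3; acc = -6; (min(a, b) >= (tmp * tmp)) -> false; (((-7) - (b + acc)) > max(4, b)) -> false; tmp = -9; return 324; compute2 runs tmp = -3; cur = 0; acc = -6; (not (min(a, b) < (tmp * tmp))) -> false; (((-7) - (b + acc)) > max(4, (-(-b)))) -> false; tmp = -9; return 324; both end at 324.
Sweeping the whole domain (36 inputs) finds no disagreement.
verdict: equivalent


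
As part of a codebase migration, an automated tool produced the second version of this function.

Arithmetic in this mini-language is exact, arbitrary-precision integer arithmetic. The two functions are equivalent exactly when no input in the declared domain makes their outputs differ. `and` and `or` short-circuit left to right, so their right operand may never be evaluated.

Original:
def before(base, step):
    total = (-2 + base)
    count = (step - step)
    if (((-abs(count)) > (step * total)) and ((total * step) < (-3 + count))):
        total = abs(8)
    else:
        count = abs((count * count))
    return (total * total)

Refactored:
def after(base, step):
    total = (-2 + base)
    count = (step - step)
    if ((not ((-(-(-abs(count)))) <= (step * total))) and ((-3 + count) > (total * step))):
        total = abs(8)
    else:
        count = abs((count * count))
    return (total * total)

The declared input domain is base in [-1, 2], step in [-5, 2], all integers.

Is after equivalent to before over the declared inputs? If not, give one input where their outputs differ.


Reading the diff, among the changes: comparison usage differs, and boolean connective usage differs.
As a probe, take base=-1, step=1: before runs total=-3, then count=0, then (((-abs(count)) > (step * total)) and ((total * step) < (-3 + count))) is false, then count=0, then returns 9; after runs total=-3, then count=0, then ((not ((-(-(-abs(count)))) <= (step * total))) and ((-3 + count) > (total * step))) is false, then count=0, then returns 9; both end at 9.
Sweeping the whole domain (32 inputs) finds no disagreement.
verdict: equivalent


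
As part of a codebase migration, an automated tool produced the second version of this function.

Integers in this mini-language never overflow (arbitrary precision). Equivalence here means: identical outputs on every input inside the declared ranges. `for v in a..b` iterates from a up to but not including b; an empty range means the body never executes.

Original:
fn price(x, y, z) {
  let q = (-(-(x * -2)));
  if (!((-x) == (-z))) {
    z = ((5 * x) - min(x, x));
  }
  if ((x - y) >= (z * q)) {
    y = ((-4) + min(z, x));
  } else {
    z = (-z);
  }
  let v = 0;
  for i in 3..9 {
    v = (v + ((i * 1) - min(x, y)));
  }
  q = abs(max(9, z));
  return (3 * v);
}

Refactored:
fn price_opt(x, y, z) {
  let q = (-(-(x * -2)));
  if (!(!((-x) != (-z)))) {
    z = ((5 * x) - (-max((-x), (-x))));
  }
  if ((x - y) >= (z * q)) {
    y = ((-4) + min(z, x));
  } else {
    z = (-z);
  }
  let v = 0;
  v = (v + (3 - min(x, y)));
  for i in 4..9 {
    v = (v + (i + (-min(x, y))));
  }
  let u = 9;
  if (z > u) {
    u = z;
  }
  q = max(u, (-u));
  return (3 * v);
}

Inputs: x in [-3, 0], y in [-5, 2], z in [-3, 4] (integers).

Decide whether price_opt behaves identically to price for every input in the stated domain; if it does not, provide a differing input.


The two versions differ — the changes include arithmetic usage differs, plus constant usage differs, plus loop structure differs, plus min/max/abs usage differs, plus comparison usage differs, plus statement counts differ, plus local variable names differ, plus boolean connective usage differs, plus branching structure differs.
Spot check at x=-2, y=-3, z=4 — price: q becomes 4; next (!((-x) == (-z))) evaluates to true; next z becomes -8; next ((x - y) >= (z * q)) evaluates to true; next y becomes -12; next v becomes 0; next at i=3:; next v becomes 15; next at i=4:; next v becomes 31; next at i=5:; next v becomes 48; next at i=6:; next v becomes 66; next at i=7:; next v becomes 85; next at i=8:; next v becomes 105; next q becomes 9; next final value 315. price_opt: q becomes 4; next (!(!((-x) != (-z)))) evaluates to true; next z becomes -8; next ((x - y) >= (z * q)) evaluates to true; next y becomes -12; next v becomes 0; next v becomes 15; next at i=4:; next v becomes 31; next at i=5:; next v becomes 48; next at i=6:; next v becomes 66; next at i=7:; next v becomes 85; next at i=8:; next v becomes 105; next u becomes 9; next (z > u) evaluates to false; next q becomes 9; next final value 315. Both give 315.
Across all 256 domain points the two functions coincide.
verdict: equivalent


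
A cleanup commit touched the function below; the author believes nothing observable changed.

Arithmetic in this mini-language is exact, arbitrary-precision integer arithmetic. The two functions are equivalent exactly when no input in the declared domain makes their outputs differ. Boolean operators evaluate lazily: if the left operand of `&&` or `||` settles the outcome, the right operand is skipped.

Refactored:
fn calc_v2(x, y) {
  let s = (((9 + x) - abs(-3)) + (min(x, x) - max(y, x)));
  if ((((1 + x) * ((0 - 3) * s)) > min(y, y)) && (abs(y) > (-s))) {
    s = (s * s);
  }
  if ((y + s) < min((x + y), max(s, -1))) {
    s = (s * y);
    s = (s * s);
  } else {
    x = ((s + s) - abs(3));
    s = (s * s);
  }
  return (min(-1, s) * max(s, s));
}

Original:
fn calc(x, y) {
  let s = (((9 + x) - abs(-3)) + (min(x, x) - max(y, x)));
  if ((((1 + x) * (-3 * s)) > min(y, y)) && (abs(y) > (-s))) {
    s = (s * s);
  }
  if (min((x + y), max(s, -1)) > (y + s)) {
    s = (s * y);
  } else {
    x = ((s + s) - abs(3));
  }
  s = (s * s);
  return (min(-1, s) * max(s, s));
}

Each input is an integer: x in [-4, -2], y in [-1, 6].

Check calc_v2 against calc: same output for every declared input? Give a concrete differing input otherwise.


The two are interchangeable: constant usage differs; also arithmetic usage differs; also comparison usage differs; also statement counts differ, and every declared input agrees.
As a probe, take x=-4, y=0: calc runs s := -2 | ((((1 + x) * (-3 * s)) > min(y, y)) && (abs(y) > (-s))): false | (min((x + y), max(s, -1)) > (y + s)): false | x := -7 | s := 4 | result -4; calc_v2 runs s := -2 | ((((1 + x) * ((0 - 3) * s)) > min(y, y)) && (abs(y) > (-s))): false | ((y + s) < min((x + y), max(s, -1))): false | x := -7 | s := 4 | result -4; both end at -4.
Every one of the 24 inputs gives matching results.
verdict: equivalent


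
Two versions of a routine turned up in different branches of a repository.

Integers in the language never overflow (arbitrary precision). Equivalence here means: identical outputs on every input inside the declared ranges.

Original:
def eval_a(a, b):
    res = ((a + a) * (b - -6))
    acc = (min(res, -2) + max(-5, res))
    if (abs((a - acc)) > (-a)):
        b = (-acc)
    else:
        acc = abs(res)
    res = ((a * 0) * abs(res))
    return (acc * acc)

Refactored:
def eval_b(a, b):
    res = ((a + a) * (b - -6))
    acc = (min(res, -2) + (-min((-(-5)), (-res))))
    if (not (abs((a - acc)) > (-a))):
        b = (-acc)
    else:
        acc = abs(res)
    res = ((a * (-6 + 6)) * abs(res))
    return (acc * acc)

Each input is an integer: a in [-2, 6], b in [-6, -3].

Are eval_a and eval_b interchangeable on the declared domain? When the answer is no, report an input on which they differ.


On input a=-2, b=-6, eval_a returns 0 while eval_b returns 4.
verdict: not equivalent; witness: a=-2, b=-6


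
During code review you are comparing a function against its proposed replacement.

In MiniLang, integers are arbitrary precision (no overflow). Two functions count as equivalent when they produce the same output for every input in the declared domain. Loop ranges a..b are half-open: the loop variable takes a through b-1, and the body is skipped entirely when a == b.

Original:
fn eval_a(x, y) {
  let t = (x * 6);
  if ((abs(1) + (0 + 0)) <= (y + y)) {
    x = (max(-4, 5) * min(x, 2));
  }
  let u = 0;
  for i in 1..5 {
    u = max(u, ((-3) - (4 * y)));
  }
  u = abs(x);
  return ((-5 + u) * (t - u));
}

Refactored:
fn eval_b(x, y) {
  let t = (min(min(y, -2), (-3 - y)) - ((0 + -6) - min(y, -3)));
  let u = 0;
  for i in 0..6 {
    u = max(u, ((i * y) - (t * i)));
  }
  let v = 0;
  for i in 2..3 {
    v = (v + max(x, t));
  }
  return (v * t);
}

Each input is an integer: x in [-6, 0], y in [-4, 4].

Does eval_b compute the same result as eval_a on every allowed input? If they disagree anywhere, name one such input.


Try x=-6, y=-4.
eval_a: t := -36 | ((abs(1) + (0 + 0)) <= (y + y)): false | u := 0 | iter i=1: | u := 13 | iter i=2: | u := 13 | iter i=3: | u := 13 | iter i=4: | u := 13 | u := 6 | result -42
eval_b: t := -2 | u := 0 | iter i=0: | u := 0 | iter i=1: | u := 0 | iter i=2: | u := 0 | iter i=3: | u := 0 | iter i=4: | u := 0 | iter i=5: | u := 0 | v := 0 | iter i=2: | v := -2 | result 4
-42 != 4, so the rewrite changes behavior.
verdict: not equivalent; witness: x=-6, y=-4


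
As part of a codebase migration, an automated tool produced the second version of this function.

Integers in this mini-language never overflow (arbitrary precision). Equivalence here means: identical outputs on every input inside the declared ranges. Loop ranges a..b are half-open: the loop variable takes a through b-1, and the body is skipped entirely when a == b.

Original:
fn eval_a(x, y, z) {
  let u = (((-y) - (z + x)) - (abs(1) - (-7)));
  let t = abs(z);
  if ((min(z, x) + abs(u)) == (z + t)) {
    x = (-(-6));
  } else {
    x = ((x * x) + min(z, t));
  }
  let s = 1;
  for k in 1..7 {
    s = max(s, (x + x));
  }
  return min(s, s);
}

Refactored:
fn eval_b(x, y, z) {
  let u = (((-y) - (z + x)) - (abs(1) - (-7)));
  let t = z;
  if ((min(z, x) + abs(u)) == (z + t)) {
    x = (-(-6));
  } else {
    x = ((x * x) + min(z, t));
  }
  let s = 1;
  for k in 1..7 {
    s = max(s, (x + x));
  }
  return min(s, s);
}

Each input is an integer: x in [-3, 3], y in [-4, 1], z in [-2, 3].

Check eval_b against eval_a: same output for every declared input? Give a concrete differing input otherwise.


At x=-3, y=-3, z=-1: eval_a gives 16, eval_b gives 12.
verdict: not equivalent; witness: x=-3, y=-3, z=-1


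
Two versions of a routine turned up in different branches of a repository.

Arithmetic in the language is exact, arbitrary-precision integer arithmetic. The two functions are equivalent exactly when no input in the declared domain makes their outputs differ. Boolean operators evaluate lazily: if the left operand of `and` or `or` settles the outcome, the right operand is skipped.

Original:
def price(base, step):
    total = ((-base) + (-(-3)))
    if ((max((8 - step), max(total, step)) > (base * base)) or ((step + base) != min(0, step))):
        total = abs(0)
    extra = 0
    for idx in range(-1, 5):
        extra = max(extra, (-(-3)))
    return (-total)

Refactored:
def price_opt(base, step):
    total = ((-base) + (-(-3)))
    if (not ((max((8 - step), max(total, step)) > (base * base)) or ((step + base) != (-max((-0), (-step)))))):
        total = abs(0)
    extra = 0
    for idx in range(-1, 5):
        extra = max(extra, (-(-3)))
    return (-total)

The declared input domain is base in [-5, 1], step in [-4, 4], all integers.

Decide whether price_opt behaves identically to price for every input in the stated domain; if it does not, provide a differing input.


On input base=-5, step=-4, price returns 0 while price_opt returns -8.
verdict: not equivalent; witness: base=-5, step=-4


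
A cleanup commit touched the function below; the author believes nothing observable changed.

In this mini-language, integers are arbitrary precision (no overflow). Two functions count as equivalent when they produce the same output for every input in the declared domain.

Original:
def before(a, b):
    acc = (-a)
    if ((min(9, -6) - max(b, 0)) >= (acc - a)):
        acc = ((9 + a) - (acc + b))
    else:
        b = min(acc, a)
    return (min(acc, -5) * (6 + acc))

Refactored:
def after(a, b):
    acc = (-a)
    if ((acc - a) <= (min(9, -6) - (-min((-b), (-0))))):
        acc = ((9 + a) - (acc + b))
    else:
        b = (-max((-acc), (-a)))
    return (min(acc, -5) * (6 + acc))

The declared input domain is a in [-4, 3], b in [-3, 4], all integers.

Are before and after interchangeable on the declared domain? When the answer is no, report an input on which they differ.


Equivalent — the differences include comparison usage differs, yet no declared input distinguishes the two.
As a probe, take a=-3, b=1: before runs acc=3, then ((min(9, -6) - max(b, 0)) >= (acc - a)) is false, then b=-3, then returns -45; after runs acc=3, then ((acc - a) <= (min(9, -6) - (-min((-b), (-0))))) is false, then b=-3, then returns -45; both end at -45.
Sweeping the whole domain (64 inputs) finds no disagreement.
verdict: equivalent


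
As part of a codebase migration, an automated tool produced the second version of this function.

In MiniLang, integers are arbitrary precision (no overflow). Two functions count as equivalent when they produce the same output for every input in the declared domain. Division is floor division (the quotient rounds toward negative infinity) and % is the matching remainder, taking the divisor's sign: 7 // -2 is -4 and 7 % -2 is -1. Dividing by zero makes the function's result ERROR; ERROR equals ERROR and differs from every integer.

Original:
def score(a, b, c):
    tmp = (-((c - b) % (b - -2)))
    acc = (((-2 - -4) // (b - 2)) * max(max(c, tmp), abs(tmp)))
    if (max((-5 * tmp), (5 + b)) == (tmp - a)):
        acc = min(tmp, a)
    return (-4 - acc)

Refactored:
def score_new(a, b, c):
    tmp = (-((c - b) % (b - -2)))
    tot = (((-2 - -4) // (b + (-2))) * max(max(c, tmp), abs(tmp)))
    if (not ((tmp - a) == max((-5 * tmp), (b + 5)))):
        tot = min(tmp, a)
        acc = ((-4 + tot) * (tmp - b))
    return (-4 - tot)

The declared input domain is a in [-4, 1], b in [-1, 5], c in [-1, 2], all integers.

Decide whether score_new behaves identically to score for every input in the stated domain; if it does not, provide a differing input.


Consider the input a=-4, b=-1, c=-1.
score: tmp becomes 0; next acc becomes 0; next (max((-5 * tmp), (5 + b)) == (tmp - a)) evaluates to true; next acc becomes -4; next final value 0
score_new: tmp becomes 0; next tot becomes 0; next (not ((tmp - a) == max((-5 * tmp), (b + 5)))) evaluates to false; next final value -4
0 and -4 differ, so these are not the same function on this domain.
verdict: not equivalent; witness: a=-4, b=-1, c=-1


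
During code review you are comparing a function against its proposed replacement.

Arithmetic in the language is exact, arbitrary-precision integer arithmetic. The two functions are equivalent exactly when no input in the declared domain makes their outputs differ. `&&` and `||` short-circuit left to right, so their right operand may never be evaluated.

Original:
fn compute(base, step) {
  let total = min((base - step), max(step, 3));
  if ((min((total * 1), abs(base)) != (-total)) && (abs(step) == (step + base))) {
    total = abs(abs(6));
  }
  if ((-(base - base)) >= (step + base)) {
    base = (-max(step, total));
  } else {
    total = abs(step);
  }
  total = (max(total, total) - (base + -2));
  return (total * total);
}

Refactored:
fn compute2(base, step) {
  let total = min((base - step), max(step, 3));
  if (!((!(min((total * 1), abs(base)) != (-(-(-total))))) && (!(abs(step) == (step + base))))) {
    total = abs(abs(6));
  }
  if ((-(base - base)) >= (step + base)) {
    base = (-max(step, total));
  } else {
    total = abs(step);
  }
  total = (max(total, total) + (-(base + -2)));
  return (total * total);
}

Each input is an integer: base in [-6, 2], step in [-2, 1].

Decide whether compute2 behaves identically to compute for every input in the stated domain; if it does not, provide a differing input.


These are not equivalent — on base=-6, step=-2 the outputs split (16 vs 196).
compute: total := -4 | ((min((total * 1), abs(base)) != (-total)) && (abs(step) == (step + base))): false | ((-(base - base)) >= (step + base)): true | base := 2 | total := -4 | result 16
compute2: total := -4 | (!((!(min((total * 1), abs(base)) != (-(-(-total))))) && (!(abs(step) == (step + base))))): true | total := 6 | ((-(base - base)) >= (step + base)): true | base := -6 | total := 14 | result 196
verdict: not equivalent; witness: base=-6, step=-2


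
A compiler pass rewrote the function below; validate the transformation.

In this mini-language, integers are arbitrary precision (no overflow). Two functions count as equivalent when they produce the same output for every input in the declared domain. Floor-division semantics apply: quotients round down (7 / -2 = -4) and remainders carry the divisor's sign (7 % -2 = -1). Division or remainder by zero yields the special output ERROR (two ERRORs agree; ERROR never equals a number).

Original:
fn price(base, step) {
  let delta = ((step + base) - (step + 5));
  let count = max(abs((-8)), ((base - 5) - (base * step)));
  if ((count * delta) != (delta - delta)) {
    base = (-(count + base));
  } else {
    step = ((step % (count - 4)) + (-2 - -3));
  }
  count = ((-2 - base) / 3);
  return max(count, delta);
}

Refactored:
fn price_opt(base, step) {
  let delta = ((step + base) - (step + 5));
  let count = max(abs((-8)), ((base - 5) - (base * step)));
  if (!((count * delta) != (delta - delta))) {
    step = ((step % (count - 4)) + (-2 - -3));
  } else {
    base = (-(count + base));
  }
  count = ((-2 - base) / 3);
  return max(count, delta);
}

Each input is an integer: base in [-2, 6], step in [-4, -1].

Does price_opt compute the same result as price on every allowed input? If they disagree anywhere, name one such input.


The two are interchangeable: boolean connective usage differs, and every declared input agrees.
One worked example (base=-2, step=-4) — price: delta = -7; count = 8; ((count * delta) != (delta - delta)) -> true; base = -6; count = 1; return 1; price_opt: delta = -7; count = 8; (!((count * delta) != (delta - delta))) -> false; base = -6; count = 1; return 1; agreement on 1.
An exhaustive pass over the 36 declared inputs shows identical outputs.
verdict: equivalent
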